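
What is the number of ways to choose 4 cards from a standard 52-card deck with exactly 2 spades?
57,798

Solution: 13 spades and 39 non-spades: C(13,2) × C(39,2) = 78 × 741 = 57,798.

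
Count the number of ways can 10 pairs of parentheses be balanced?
16,796

Reasoning: Using the Catalan number formula: C_n = C(2n, n) / (n+1)
C_10 = C(20, 10) / (10+1)
     = 184756 / 11
     = 16,796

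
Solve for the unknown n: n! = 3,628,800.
10

Solution: n! is strictly increasing. 8! = 40,320, 9! = 362,880, 10! = 3,628,800 ✓. So n = 10.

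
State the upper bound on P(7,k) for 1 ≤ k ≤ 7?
5,040

P(7,k) increases in k, so maximum at k = 7: 7! = 5,040.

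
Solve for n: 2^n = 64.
6

2^6 = 64, so n = 6.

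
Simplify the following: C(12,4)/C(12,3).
9/4

Reasoning: C(n,k+1)/C(n,k) = (n−k)/(k+1). Here (12−3)/(3+1) = 9/4 = 9/4.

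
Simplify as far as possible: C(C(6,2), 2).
105

Working:
C(6,2) = 15, then C(15, 2) = 105.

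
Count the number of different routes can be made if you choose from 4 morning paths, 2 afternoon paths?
By the multiplication principle: 4 × 2 = 8.
Final answer: 8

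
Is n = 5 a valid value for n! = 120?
Yes

Solution: 5! = 5·4! = 5·24 = 120, which equals 120.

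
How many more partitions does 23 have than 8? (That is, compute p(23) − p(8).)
1,233

Reasoning: Pentagonal recurrence p(n) = p(n−1) + p(n−2) − p(n−5) − p(n−7) + …: p(23) = p(22) + p(21) − p(18) − p(16) + p(11) + p(8) − p(1) = 1,002 + 792 − 385 − 231 + 56 + 22 − 1 = 1,255.
p(8) = p(7) + p(6) − p(3) − p(1) = 15 + 11 − 3 − 1 = 22.
Difference = 1,255 − 22 = 1,233.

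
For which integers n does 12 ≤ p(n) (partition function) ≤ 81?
7, 8, 9, 10, 11, 12

Working:
Tabulating p(n) via p(n) = p(n−1) + p(n−2) − p(n−5) − p(n−7) + …: p(6)=11; p(7)=15; p(8)=22; p(9)=30; p(10)=42; p(11)=56; p(12)=77; p(13)=101. So valid n = 7, 8, 9, 10, 11, 12.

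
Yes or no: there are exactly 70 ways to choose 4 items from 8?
Yes

Reasoning: C(8,4) = 70.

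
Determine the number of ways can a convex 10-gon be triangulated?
1,430

Solution: Using the Catalan number formula: C_n = C(2n, n) / (n+1)
C_8 = C(16, 8) / (8+1)
     = 12870 / 9
     = 1,430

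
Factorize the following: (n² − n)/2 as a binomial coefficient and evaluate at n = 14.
C(n,2); C(14,2) = 91

Explanation: (n² − n)/2 = n(n−1)/2 = C(n,2). At n = 14: C(14,2) = 91.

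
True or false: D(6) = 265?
Derangements of 6 elements: D(6) = (6-1)·[D(5) + D(4)] = 5·[44 + 9] = 265.

Answer: True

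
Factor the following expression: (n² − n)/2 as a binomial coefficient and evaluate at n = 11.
C(n,2); C(11,2) = 55

Working:
(n² − n)/2 = n(n−1)/2 = C(n,2). At n = 11: C(11,2) = 55.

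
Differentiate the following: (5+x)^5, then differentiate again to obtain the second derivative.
20(5+x)^3

Solution: First derivative: 5(5+x)^{4}. Second derivative: 5·4·(5+x)^{3} = 20(5+x)^{3}.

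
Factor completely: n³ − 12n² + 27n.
n(n − 3)(n − 9)

Reasoning: n³ − 12n² + 27n = n(n² − 12n + 27) = n(n − 3)(n − 9).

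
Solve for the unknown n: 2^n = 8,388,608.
23

Solution: 8,388,608 = 1,024 × 1,024 × 8 = 2^10 × 2^10 × 2^3 = 2^23, so n = 23.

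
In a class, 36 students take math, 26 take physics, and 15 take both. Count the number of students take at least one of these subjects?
47

|A∪B| = |A|+|B|-|A∩B| = 36+26-15 = 47.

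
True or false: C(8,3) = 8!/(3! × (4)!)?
False

The correct denominator is 3!×5!, giving C(8,3) = 56; the stated RHS is 8!/(3!×4!) = 280 ≠ 56, so the statement does not hold.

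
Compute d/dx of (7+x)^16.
Using the power rule: d/dx (7+x)^16 = 16(7+x)^{15}.
Final answer: 16(7+x)^15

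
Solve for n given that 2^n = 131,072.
131,072 = 1,024 × 128 = 2^10 × 2^7 = 2^17, so n = 17.

Answer: 17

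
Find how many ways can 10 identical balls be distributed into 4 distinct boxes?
286

Explanation: C(10+4-1, 4-1) = C(13, 3) = 286.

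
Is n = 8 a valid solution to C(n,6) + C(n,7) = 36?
Yes

Working:
C(8,6) + C(8,7) = 28 + 8 = 36, which equals 36.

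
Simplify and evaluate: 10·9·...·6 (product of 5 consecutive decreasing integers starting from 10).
30,240

Solution: This is P(10,5) = 10!/(5)! = 30,240.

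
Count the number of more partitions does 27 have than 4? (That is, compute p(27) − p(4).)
3,005
Pentagonal recurrence p(n) = p(n−1) + p(n−2) − p(n−5) − p(n−7) + …: p(27) = p(26) + p(25) − p(22) − p(20) + p(15) + p(12) − p(5) − p(1) = 2,436 + 1,958 − 1,002 − 627 + 176 + 77 − 7 − 1 = 3,010.
p(4) = p(3) + p(2) = 3 + 2 = 5.
Difference = 3,010 − 5 = 3,005.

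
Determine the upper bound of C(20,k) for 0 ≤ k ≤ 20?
184,756

Solution: Maximum at k = 10: C(20,10) = 184,756.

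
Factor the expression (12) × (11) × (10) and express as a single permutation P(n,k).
P(12,3) = 12!/(9)!

Explanation: Product of 3 consecutive descending integers starting at 12: P(12,3) = 12!/9! = 1,320.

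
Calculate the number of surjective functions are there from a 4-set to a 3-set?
36

Reasoning: Onto functions = 3! × S(4,3)
First compute S(4,3) via recurrence:
Using the Stirling recurrence: S(n,k) = k·S(n-1,k) + S(n-1,k-1)
S(4,3) = 3·S(3,3) + S(3,2)
         = 3·1 + 3
         = 3 + 3
         = 6
Then: 6 × 6 = 36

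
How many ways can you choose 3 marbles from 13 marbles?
286

Explanation: C(13,3) = 13! / (3! × (13-3)!)
         = 13! / (3! × 10!)
         = 286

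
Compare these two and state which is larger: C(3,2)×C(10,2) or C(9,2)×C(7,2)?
C(9,2)×C(7,2)

Working:
C(3,2)×C(10,2)=135, C(9,2)×C(7,2)=756.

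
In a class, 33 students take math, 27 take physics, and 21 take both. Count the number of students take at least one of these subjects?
39

Working:
|A∪B| = |A|+|B|-|A∩B| = 33+27-21 = 39.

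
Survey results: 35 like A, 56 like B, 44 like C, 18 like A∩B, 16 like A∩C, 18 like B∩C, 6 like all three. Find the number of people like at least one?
89

|A∪B∪C| = 35+56+44-18-16-18+6 = 89.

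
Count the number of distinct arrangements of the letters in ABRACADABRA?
Word has 11 letters (A=5, B=2, R=2, C=1, D=1). Arrangements: 11!/Π(k!) = 83,160.
Final answer: 83,160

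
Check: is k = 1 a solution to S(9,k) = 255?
No

Working:
S(9,1) = 1·S(8,1) + S(8,0) = 1·1 + 0 = 1, which does not equal 255.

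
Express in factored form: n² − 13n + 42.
Seek roots whose sum is 13 and product is 42: (6, 7). So n² − 13n + 42 = (n − 6)(n − 7).
Final answer: (n − 6)(n − 7)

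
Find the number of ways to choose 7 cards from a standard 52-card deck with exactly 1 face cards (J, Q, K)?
46,060,560

12 face cards and 40 non-face cards: C(12,1) × C(40,6) = 12 × 3,838,380 = 46,060,560.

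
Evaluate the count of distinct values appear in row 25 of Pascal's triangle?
13

Explanation: Row 25 has entries C(25,0)..C(25,25); by symmetry C(25,k)=C(25,25-k), giving 13 distinct values.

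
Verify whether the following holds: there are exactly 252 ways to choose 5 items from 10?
C(10,5) = 252.
Final answer: True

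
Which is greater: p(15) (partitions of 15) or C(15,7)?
C(15,7)

Explanation: Pentagonal recurrence p(n) = p(n−1) + p(n−2) − p(n−5) − p(n−7) + …: p(15) = p(14) + p(13) − p(10) − p(8) + p(3) + p(0) = 135 + 101 − 42 − 22 + 3 + 1 = 176; C(15,7) = 6,435.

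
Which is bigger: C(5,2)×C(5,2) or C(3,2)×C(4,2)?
C(5,2)×C(5,2)

Explanation: C(5,2)×C(5,2)=100, C(3,2)×C(4,2)=18.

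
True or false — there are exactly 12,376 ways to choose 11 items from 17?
C(17,11) = 12,376.
Final answer: True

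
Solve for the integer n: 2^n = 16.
4

2^4 = 16, so n = 4.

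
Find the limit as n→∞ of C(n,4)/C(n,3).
∞

Reasoning: C(n,4)/C(n,3) = (n-3)/4 → ∞ as n → ∞.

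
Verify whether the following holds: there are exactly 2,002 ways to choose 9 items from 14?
True

Reasoning: C(14,9) = 2,002.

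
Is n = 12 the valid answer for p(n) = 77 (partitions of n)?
Yes
Pentagonal recurrence p(n) = p(n−1) + p(n−2) − p(n−5) − p(n−7) + …: p(12) = p(11) + p(10) − p(7) − p(5) + p(0) = 56 + 42 − 15 − 7 + 1 = 77, which equals 77.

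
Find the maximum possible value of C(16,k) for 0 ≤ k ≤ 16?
12,870

Reasoning: Maximum at k = 8: C(16,8) = 12,870.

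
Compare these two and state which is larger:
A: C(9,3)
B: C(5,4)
A

A=C(9,3)=84, B=C(5,4)=5.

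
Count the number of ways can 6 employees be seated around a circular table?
120

Solution: Circular arrangements: (6-1)! = 120.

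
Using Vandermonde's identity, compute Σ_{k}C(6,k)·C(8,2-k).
91

Explanation: = C(6+8,2) = C(14,2) = 91.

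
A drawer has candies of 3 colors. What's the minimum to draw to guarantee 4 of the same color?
Worst case: 3 of each = 9. One more: 10.
Final answer: 10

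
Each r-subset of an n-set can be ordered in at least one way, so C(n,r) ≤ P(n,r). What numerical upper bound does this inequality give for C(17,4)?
57,120

Explanation: P(17,4) = 17·16·15·14 = 57,120, so C(17,4) ≤ 57,120. (The bound is loose by a factor of 4! = 24: C(17,4) = 57,120/24 = 2,380.)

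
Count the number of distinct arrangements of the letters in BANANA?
60

Explanation: Word has 6 letters (B=1, A=3, N=2). Arrangements: 6!/Π(k!) = 60.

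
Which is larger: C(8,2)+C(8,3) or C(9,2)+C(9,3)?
First=84, Second=120.

Answer: C(9,2)+C(9,3)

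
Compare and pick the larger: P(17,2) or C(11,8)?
P(17,2)=272, C(11,8)=165.

Answer: P(17,2)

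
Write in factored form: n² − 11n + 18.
(n − 2)(n − 9)

Explanation: Seek roots whose sum is 11 and product is 18: (2, 9). So n² − 11n + 18 = (n − 2)(n − 9).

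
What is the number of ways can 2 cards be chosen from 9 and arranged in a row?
72

Reasoning: P(9,2) = 9!/(9-2)! = 72.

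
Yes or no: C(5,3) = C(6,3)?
No

Working:
LHS = C(5,3) = 10; RHS = C(6,3) = 20. 10 ≠ 20, so the statement does not hold.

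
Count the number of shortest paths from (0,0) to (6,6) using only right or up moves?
924

Choose 6 rights from 12 moves: C(12,6) = 924.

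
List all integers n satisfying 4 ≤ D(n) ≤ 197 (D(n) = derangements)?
4, 5

Working:
Using D(n) = (n−1)[D(n−1) + D(n−2)] with D(1)=0, D(2)=1: D(3)=2; D(4)=9; D(5)=44; D(6)=265. So valid n = 4, 5.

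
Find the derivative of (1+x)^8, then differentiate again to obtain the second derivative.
56(1+x)^6

Reasoning: First derivative: 8(1+x)^{7}. Second derivative: 8·7·(1+x)^{6} = 56(1+x)^{6}.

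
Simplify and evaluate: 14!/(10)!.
This equals 14×13×...×11 = 24,024.
Final answer: 24,024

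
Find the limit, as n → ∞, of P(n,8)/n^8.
1

Reasoning: P(n,8) = n(n-1)···(n-7) ≈ n^8 for large n. Limit = 1.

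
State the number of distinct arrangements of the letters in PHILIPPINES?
1,108,800
Word has 11 letters (P=3, H=1, I=3, L=1, N=1, E=1, S=1). Arrangements: 11!/Π(k!) = 1,108,800.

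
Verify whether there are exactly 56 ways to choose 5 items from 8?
C(8,5) = 56.
Final answer: True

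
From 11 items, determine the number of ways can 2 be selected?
55
C(11,2) = 11! / (2! × (11-2)!)
         = 11! / (2! × 9!)
         = 55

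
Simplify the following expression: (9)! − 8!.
322,560

Explanation: (9)! − 8! = (9)·8! − 8! = (9−1)·8! = 8·8! = 322,560.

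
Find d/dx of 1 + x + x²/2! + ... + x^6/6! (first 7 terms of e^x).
1 + x + x²/2! + ... + x^5/5!

Differentiating term by term gives the first 6 terms of e^x.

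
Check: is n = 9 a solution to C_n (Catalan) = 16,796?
C_9 = C(18,9)/(9+1) = 48,620/10 = 4,862, which does not equal 16,796.

Answer: No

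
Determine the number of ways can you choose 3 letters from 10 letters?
C(10,3) = 10! / (3! × (10-3)!)
         = 10! / (3! × 7!)
         = 120
Final answer: 120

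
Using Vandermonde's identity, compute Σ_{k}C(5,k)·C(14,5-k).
11,628

Working:
= C(5+14,5) = C(19,5) = 11,628.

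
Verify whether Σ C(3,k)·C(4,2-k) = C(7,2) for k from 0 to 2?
True

Working:
Vandermonde's identity gives C(7,2) = 21; RHS C(7,2) = 21.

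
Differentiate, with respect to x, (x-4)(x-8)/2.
(2x - 12)/2

Solution: d/dx[(x-4)(x-8)] = (x-8) + (x-4) = 2x - 12. Dividing by 2 gives (2x - 12)/2.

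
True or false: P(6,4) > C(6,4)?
True

P(6,4) = 360 and C(6,4) = 15; P(n,r) = r! × C(n,r) so P > C whenever r ≥ 2.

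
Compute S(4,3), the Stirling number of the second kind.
6

Using the Stirling recurrence: S(n,k) = k·S(n-1,k) + S(n-1,k-1)
S(4,3) = 3·S(3,3) + S(3,2)
         = 3·1 + 3
         = 3 + 3
         = 6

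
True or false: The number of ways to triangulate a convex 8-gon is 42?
Triangulations of a convex 8-gon are counted by the Catalan number C_6: C_6 = C(12,6)/(6+1) = 924/7 = 132.

Answer: False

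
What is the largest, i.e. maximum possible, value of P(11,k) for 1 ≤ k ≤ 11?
39,916,800

Reasoning: P(11,k) increases in k, so maximum at k = 11: 11! = 39,916,800.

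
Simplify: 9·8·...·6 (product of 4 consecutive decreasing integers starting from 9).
3,024

Reasoning: This is P(9,4) = 9!/(5)! = 3,024.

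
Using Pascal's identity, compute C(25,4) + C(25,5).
65,780

Solution: C(25,4) + C(25,5) = C(26,5) = 65,780.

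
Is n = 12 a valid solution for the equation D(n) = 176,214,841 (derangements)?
Yes

Working:
D(12) = (12-1)·[D(11) + D(10)] = 11·[14,684,570 + 1,334,961] = 176,214,841, which equals 176,214,841.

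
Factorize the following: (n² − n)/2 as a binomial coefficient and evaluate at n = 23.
C(n,2); C(23,2) = 253

Reasoning: (n² − n)/2 = n(n−1)/2 = C(n,2). At n = 23: C(23,2) = 253.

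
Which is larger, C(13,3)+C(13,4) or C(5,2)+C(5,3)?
C(13,3)+C(13,4)

Explanation: First=1,001, Second=20.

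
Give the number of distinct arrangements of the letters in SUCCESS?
420
Word has 7 letters (S=3, U=1, C=2, E=1). Arrangements: 7!/Π(k!) = 420.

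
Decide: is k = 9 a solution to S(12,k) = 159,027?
No

Solution: S(12,9) = 9·S(11,9) + S(11,8) = 9·1,155 + 11,880 = 22,275, which does not equal 159,027.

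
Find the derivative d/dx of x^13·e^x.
(13x^12 + x^13)e^x
Product rule: d/dx[x^13]·e^x + x^13·d/dx[e^x] = 13x^{12}e^x + x^13e^x.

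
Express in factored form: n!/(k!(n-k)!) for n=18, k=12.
C(18,12) = 18,564

Working:
This is the binomial coefficient C(18,12) = 18,564.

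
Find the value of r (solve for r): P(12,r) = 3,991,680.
P(12,r) = 12·11·…·(12−r+1), a product of r factors. Multiplying down from 12: 12 = 12; 12·11 = 132; 12·11·10 = 1,320; 12·11·10·9 = 11,880; 12·11·10·9·8 = 95,040; 12·11·10·9·8·7 = 665,280; 12·11·10·9·8·7·6 = 3,991,680 ✓ (7 factors). So r = 7.
Final answer: 7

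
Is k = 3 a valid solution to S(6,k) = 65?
S(6,3) = 3·S(5,3) + S(5,2) = 3·25 + 15 = 90, which does not equal 65.
Final answer: No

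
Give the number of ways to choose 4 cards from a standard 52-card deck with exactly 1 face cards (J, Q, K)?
118,560

12 face cards and 40 non-face cards: C(12,1) × C(40,3) = 12 × 9,880 = 118,560.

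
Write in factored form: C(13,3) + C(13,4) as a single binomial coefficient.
C(14,4)

Explanation: By Pascal's identity: C(13,3) + C(13,4) = C(14,4) = 1,001.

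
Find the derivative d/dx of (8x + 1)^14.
112(8x + 1)^13
Chain rule: 14(8x+1)^{13} × 8 = 112(8x+1)^{13}.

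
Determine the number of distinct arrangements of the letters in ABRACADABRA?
Word has 11 letters (A=5, B=2, R=2, C=1, D=1). Arrangements: 11!/Π(k!) = 83,160.
Final answer: 83,160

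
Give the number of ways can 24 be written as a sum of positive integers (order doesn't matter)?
Pentagonal recurrence p(n) = p(n−1) + p(n−2) − p(n−5) − p(n−7) + …: p(24) = p(23) + p(22) − p(19) − p(17) + p(12) + p(9) − p(2) = 1,255 + 1,002 − 490 − 297 + 77 + 30 − 2 = 1,575.
Final answer: 1,575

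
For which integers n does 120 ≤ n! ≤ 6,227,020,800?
5, 6, 7, 8, 9, 10, 11, 12, 13

n! is strictly increasing; 5! = 120 and 13! = 6,227,020,800, so valid n = 5, 6, 7, 8, 9, 10, 11, 12, 13.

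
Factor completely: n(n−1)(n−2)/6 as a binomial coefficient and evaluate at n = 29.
C(n,3); C(29,3) = 3,654

n(n−1)(n−2)/6 = n!/(3!(n−3)!) = C(n,3). At n = 29: C(29,3) = 3,654.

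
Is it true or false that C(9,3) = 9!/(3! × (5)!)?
The correct denominator is 3!×6!, giving C(9,3) = 84; the stated RHS is 9!/(3!×5!) = 504 ≠ 84, so the statement does not hold.

Answer: False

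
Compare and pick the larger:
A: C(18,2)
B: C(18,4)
B

Reasoning: A=C(18,2)=153, B=C(18,4)=3,060.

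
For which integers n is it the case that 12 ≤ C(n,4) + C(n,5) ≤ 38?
6

Working:
C(5,4)+C(5,5)=6; C(6,4)+C(6,5)=21; C(7,4)+C(7,5)=56. So valid n = 6.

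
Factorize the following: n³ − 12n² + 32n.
n(n − 4)(n − 8)

Explanation: n³ − 12n² + 32n = n(n² − 12n + 32) = n(n − 4)(n − 8).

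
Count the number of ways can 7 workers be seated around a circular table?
720

Explanation: Circular arrangements: (7-1)! = 720.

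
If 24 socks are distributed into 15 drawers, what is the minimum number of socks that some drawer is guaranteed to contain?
2

Working:
Pigeonhole: ⌈24/15⌉ = 2.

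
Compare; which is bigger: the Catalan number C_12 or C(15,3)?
C_12

Working:
C_12 = C(24,12)/(12+1) = 2,704,156/13 = 208,012; C(15,3) = 455.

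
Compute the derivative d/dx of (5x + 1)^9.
45(5x + 1)^8

Reasoning: Chain rule: 9(5x+1)^{8} × 5 = 45(5x+1)^{8}.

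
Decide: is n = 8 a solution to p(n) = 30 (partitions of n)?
No

Explanation: Pentagonal recurrence p(n) = p(n−1) + p(n−2) − p(n−5) − p(n−7) + …: p(8) = p(7) + p(6) − p(3) − p(1) = 15 + 11 − 3 − 1 = 22, which does not equal 30.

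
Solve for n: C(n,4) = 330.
11

Solution: C(n,4) = n(n−1)(n−2)(n−3)/4! is increasing in n, and n(n−1)(n−2)(n−3) = 4!·330 = 7,920 ≈ (n−1.5)^4 gives n ≈ 10.9. Check: C(9,4) = 126, C(10,4) = 210, C(11,4) = 330 ✓. So n = 11.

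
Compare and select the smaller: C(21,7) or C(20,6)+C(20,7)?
Equal

Solution: By Pascal's identity: C(21,7) = C(20,6)+C(20,7) = 116,280. Equal.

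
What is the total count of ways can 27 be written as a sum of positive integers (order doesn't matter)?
3,010

Working:
Pentagonal recurrence p(n) = p(n−1) + p(n−2) − p(n−5) − p(n−7) + …: p(27) = p(26) + p(25) − p(22) − p(20) + p(15) + p(12) − p(5) − p(1) = 2,436 + 1,958 − 1,002 − 627 + 176 + 77 − 7 − 1 = 3,010.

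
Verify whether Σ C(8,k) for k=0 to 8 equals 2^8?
True

Reasoning: Binomial theorem: Σ C(8,k) = (1+1)^8 = 2^8 = 256; RHS 2^8 = 256.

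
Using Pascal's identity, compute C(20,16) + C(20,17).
C(20,16) + C(20,17) = C(21,17) = 5,985.
Final answer: 5,985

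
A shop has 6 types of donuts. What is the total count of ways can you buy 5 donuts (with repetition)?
252

Reasoning: Stars and bars: C(5+6-1, 5) = C(10, 5) = 252.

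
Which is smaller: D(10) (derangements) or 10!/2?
D(10) = (10-1)·[D(9) + D(8)] = 9·[133,496 + 14,833] = 1,334,961; 10!/2 = 3,628,800/2 = 1,814,400.

Answer: D(10)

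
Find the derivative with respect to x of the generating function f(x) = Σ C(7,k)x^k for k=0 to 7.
Term-by-term differentiation gives Σ k·C(7,k)x^{k-1} for k=1 to 7.
Final answer: Σ k·C(7,k)x^(k-1) for k=1 to 7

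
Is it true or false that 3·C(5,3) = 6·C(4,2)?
Absorption identity k·C(n,k) = n·C(n-1,k-1). LHS = 3·10 = 30; RHS = 6·6 = 36.

Answer: False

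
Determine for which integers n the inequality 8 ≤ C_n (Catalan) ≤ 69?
4, 5

Working:
C_3=5; C_4=14; C_5=42; C_6=132. So valid n = 4, 5.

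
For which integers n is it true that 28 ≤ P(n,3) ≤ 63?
5

Reasoning: P(4,3)=24; P(5,3)=60; P(6,3)=120. So valid n = 5.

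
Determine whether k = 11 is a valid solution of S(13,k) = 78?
S(13,11) = 11·S(12,11) + S(12,10) = 11·66 + 1,705 = 2,431, which does not equal 78.

Answer: No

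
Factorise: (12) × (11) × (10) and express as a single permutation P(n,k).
P(12,3) = 12!/(9)!

Working:
Product of 3 consecutive descending integers starting at 12: P(12,3) = 12!/9! = 1,320.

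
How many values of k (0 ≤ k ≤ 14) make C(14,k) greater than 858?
7

Row 14 is unimodal and symmetric about k=14/2. C(14,3)=364 ≤ 858; C(14,4)=1,001 > 858; by symmetry C(14,k) > 858 for k = 4..10. That's 10 - 4 + 1 = 7 values.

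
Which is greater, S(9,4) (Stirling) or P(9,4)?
S(9,4)

Reasoning: S(9,4) = 4·S(8,4) + S(8,3) = 4·1,701 + 966 = 7,770; P(9,4) = 3,024.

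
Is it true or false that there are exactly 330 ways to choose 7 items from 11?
True

Explanation: C(11,7) = 330.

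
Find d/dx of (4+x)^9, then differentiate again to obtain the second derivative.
First derivative: 9(4+x)^{8}. Second derivative: 9·8·(4+x)^{7} = 72(4+x)^{7}.

Answer: 72(4+x)^7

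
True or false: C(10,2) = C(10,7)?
False

C(10,2) = 45 but C(10,7) = 120; symmetry gives C(10,2) = C(10,8), not C(10,7).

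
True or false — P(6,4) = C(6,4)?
False

Reasoning: P(6,4) = 360 but C(6,4) = 15; they differ by a factor of 4! = 24, so the statement does not hold.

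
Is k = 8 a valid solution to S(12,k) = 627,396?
No

Working:
S(12,8) = 8·S(11,8) + S(11,7) = 8·11,880 + 63,987 = 159,027, which does not equal 627,396.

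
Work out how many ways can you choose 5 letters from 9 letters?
126

Explanation: C(9,5) = 9! / (5! × (9-5)!)
         = 9! / (5! × 4!)
         = 126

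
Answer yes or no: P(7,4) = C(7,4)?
No

Solution: P(7,4) = 840 but C(7,4) = 35; they differ by a factor of 4! = 24, so the statement does not hold.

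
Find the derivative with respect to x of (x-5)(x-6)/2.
(2x - 11)/2

Working:
d/dx[(x-5)(x-6)] = (x-6) + (x-5) = 2x - 11. Dividing by 2 gives (2x - 11)/2.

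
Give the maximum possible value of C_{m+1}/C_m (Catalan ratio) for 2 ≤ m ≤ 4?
3

Reasoning: C_{m+1}/C_m = 2(2m+1)/(m+2), which increases with m. Maximum at m = 4: 2·9/6 = 3.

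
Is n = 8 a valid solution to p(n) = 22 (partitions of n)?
Pentagonal recurrence p(n) = p(n−1) + p(n−2) − p(n−5) − p(n−7) + …: p(8) = p(7) + p(6) − p(3) − p(1) = 15 + 11 − 3 − 1 = 22, which equals 22.

Answer: Yes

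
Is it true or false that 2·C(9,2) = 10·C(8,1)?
False
Absorption identity k·C(n,k) = n·C(n-1,k-1). LHS = 2·36 = 72; RHS = 10·8 = 80.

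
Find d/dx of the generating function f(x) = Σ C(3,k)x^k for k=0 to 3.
Term-by-term differentiation gives Σ k·C(3,k)x^{k-1} for k=1 to 3.
Final answer: Σ k·C(3,k)x^(k-1) for k=1 to 3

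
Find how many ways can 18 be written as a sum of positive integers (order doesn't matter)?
385

Solution: Pentagonal recurrence p(n) = p(n−1) + p(n−2) − p(n−5) − p(n−7) + …: p(18) = p(17) + p(16) − p(13) − p(11) + p(6) + p(3) = 297 + 231 − 101 − 56 + 11 + 3 = 385.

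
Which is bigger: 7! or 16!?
7!=5,040, 16!=20,922,789,888,000. 16! > 7!.
Final answer: 16!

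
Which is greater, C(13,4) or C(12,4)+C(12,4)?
C(13,4)=715; C(12,4)+C(12,4)=495+495=990.
Final answer: C(12,4)+C(12,4)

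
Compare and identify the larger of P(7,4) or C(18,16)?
P(7,4)=840, C(18,16)=153.
Final answer: P(7,4)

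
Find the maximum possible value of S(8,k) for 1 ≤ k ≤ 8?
1,701

Explanation: Row S(8,k) for k = 1..8 (via S(n,k) = k·S(n−1,k) + S(n−1,k−1)): 1, 127, 966, 1,701, 1,050, 266, 28, 1. The row is unimodal; maximum at k = 4: 1,701.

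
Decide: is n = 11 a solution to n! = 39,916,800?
Yes

Reasoning: 11! = 11·10! = 11·3,628,800 = 39,916,800, which equals 39,916,800.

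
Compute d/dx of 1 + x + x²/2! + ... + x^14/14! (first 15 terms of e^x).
1 + x + x²/2! + ... + x^13/13!

Working:
Differentiating term by term gives the first 14 terms of e^x.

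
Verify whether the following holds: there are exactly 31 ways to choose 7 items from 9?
False

Working:
C(9,7) = 36 ≠ 31.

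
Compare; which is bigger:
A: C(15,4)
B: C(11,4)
A

Working:
A=C(15,4)=1,365, B=C(11,4)=330.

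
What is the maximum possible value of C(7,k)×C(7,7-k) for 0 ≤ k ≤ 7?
1,225

C(7,k)·C(7,7-k) = C(7,k)², maximised at the centre k = 3: C(7,3)² = 1,225.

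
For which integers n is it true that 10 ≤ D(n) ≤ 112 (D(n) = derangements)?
5

Working:
Using D(n) = (n−1)[D(n−1) + D(n−2)] with D(1)=0, D(2)=1: D(4)=9; D(5)=44; D(6)=265. So valid n = 5.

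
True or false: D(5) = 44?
True

Working:
Derangements of 5 elements: D(5) = (5-1)·[D(4) + D(3)] = 4·[9 + 2] = 44.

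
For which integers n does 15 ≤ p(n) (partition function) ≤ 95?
Tabulating p(n) via p(n) = p(n−1) + p(n−2) − p(n−5) − p(n−7) + …: p(6)=11; p(7)=15; p(8)=22; p(9)=30; p(10)=42; p(11)=56; p(12)=77; p(13)=101. So valid n = 7, 8, 9, 10, 11, 12.
Final answer: 7, 8, 9, 10, 11, 12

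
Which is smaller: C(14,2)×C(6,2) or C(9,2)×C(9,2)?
C(9,2)×C(9,2)

Working:
C(14,2)×C(6,2)=1,365, C(9,2)×C(9,2)=1,296.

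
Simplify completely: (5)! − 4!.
(5)! − 4! = (5)·4! − 4! = (5−1)·4! = 4·4! = 96.

Answer: 96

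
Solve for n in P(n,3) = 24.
P(n,3) = n(n−1)(n−2) is increasing in n; n(n−1)(n−2) ≈ (n−1)^3 = 24 gives n ≈ 3.9. Check: P(3,3) = 6, P(4,3) = 24 ✓. So n = 4.
Final answer: 4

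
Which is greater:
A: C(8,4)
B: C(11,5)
B

Solution: A=C(8,4)=70, B=C(11,5)=462.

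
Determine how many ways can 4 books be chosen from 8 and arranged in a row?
1,680

Solution: P(8,4) = 8!/(8-4)! = 1,680.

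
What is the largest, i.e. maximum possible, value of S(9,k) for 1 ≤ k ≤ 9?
Row S(9,k) for k = 1..9 (via S(n,k) = k·S(n−1,k) + S(n−1,k−1)): 1, 255, 3,025, 7,770, 6,951, 2,646, 462, 36, 1. The row is unimodal; maximum at k = 4: 7,770.

Answer: 7,770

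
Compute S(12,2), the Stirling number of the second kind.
2,047

Solution: Using the Stirling recurrence: S(n,k) = k·S(n-1,k) + S(n-1,k-1)
S(12,2) = 2·S(11,2) + S(11,1)
         = 2·1023 + 1
         = 2046 + 1
         = 2,047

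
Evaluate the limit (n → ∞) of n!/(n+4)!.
0

Explanation: n!/(n+4)! = 1/[(n+1)(n+2)···(n+4)] → 0 as n → ∞.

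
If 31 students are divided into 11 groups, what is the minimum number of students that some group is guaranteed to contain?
3

Pigeonhole: ⌈31/11⌉ = 3.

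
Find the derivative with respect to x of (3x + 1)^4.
12(3x + 1)^3

Working:
Chain rule: 4(3x+1)^{3} × 3 = 12(3x+1)^{3}.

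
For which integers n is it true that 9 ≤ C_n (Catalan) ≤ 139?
4, 5, 6

Solution: C_3=5; C_4=14; C_5=42; C_6=132; C_7=429. So valid n = 4, 5, 6.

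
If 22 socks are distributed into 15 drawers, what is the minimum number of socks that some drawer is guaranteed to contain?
2

Working:
Pigeonhole: ⌈22/15⌉ = 2.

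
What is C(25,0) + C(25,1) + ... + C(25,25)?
33,554,432
Sum of binomial coefficients = 2^25 = 33,554,432.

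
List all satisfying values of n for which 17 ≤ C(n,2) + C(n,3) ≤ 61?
5, 6, 7

Solution: C(4,2)+C(4,3)=10; C(5,2)+C(5,3)=20; C(6,2)+C(6,3)=35; C(7,2)+C(7,3)=56; C(8,2)+C(8,3)=84. So valid n = 5, 6, 7.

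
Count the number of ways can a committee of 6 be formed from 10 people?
210

C(10,6) = 10! / (6! × (10-6)!)
         = 10! / (6! × 4!)
         = 210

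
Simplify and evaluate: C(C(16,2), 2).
C(16,2) = 120, then C(120, 2) = 7,140.
Final answer: 7,140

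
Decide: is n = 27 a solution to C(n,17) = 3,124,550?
No

C(27,17) = 27·26·25·24·23·22·21·20·19·18·17·16·15·14·13·12·11/17! = 3,000,680,514,334,863,360,000/355,687,428,096,000 = 8,436,285, which does not equal 3,124,550.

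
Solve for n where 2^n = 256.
8

Explanation: 2^8 = 256, so n = 8.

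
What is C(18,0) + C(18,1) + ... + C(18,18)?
Sum of binomial coefficients = 2^18 = 262,144.
Final answer: 262,144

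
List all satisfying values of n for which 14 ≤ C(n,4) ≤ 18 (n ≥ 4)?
6

Explanation: C(5,4)=5; C(6,4)=15; C(7,4)=35. So valid n = 6.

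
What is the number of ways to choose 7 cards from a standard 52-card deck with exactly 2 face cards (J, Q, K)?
43,428,528

Solution: 12 face cards and 40 non-face cards: C(12,2) × C(40,5) = 66 × 658,008 = 43,428,528.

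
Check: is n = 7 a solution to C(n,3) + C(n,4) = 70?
Yes
C(7,3) + C(7,4) = 35 + 35 = 70, which equals 70.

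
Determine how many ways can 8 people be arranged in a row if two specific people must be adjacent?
10,080

Solution: Treat pair as unit: (8-1)! arrangements × 2 internal orders = 10,080.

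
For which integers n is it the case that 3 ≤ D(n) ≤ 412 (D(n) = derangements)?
4, 5, 6

Reasoning: Using D(n) = (n−1)[D(n−1) + D(n−2)] with D(1)=0, D(2)=1: D(3)=2; D(4)=9; D(5)=44; D(6)=265; D(7)=1,854. So valid n = 4, 5, 6.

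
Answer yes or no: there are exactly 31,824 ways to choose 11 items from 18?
Yes

C(18,11) = 31,824.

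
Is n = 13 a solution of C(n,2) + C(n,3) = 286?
C(13,2) + C(13,3) = 78 + 286 = 364, which does not equal 286.
Final answer: No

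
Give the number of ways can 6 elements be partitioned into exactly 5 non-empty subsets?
15

Working:
This equals S(6,5), the Stirling number of the 2nd kind.
Using the Stirling recurrence: S(n,k) = k·S(n-1,k) + S(n-1,k-1)
S(6,5) = 5·S(5,5) + S(5,4)
         = 5·1 + 10
         = 5 + 10
         = 15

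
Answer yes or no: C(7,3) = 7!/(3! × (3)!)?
The correct denominator is 3!×4!, giving C(7,3) = 35; the stated RHS is 7!/(3!×3!) = 140 ≠ 35, so the statement does not hold.
Final answer: No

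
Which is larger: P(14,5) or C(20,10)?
P(14,5)

Explanation: P(14,5)=240,240, C(20,10)=184,756.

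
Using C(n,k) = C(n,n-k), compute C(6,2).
15

Explanation: C(6,2) = C(6,4) = 15.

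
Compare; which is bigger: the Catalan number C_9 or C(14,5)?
C_9

Explanation: C_9 = C(18,9)/(9+1) = 48,620/10 = 4,862; C(14,5) = 2,002.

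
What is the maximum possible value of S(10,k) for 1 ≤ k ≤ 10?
42,525

Explanation: Row S(10,k) for k = 1..10 (via S(n,k) = k·S(n−1,k) + S(n−1,k−1)): 1, 511, 9,330, 34,105, 42,525, 22,827, 5,880, 750, 45, 1. The row is unimodal; maximum at k = 5: 42,525.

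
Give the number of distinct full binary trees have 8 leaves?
Using the Catalan number formula: C_n = C(2n, n) / (n+1)
C_7 = C(14, 7) / (7+1)
     = 3432 / 8
     = 429

Answer: 429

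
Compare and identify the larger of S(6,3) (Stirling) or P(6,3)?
P(6,3)

Solution: S(6,3) = 3·S(5,3) + S(5,2) = 3·25 + 15 = 90; P(6,3) = 120.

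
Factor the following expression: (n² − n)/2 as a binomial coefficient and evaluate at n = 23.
C(n,2); C(23,2) = 253

Solution: (n² − n)/2 = n(n−1)/2 = C(n,2). At n = 23: C(23,2) = 253.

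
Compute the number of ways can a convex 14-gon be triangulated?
Using the Catalan number formula: C_n = C(2n, n) / (n+1)
C_12 = C(24, 12) / (12+1)
     = 2704156 / 13
     = 208,012

Answer: 208,012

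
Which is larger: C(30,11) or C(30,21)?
C(30,11)=54,627,300, C(30,21)=14,307,150.

Answer: C(30,11)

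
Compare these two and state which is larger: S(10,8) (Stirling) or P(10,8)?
P(10,8)

Working:
S(10,8) = 8·S(9,8) + S(9,7) = 8·36 + 462 = 750; P(10,8) = 1,814,400.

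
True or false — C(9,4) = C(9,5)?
True

Explanation: Symmetry C(n,k) = C(n,n-k): C(9,4) = 126 and C(9,5) = 126. Both sides agree, so the statement holds.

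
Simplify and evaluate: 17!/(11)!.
8,910,720

Reasoning: This equals 17×16×...×12 = 8,910,720.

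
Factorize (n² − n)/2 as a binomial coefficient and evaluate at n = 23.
C(n,2); C(23,2) = 253

(n² − n)/2 = n(n−1)/2 = C(n,2). At n = 23: C(23,2) = 253.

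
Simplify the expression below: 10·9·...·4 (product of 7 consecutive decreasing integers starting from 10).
604,800
This is P(10,7) = 10!/(3)! = 604,800.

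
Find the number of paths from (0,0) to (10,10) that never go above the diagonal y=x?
16,796

Explanation: Counted by the Catalan number C_10: C_10 = C(20,10)/(10+1) = 184,756/11 = 16,796.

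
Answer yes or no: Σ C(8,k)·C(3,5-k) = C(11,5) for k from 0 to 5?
Yes

Vandermonde's identity gives C(11,5) = 462; RHS C(11,5) = 462.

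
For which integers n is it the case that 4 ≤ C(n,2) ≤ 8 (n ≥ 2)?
C(3,2)=3; C(4,2)=6; C(5,2)=10. So valid n = 4.
Final answer: 4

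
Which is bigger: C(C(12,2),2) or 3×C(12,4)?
C(C(12,2),2)

Reasoning: C(C(12,2),2)=2,145, 3×C(12,4)=1,485.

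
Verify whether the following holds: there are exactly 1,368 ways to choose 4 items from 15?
False

Working:
C(15,4) = 1,365 ≠ 1368.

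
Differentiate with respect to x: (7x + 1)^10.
70(7x + 1)^9

Explanation: Chain rule: 10(7x+1)^{9} × 7 = 70(7x+1)^{9}.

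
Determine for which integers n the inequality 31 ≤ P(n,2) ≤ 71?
P(6,2)=30; P(7,2)=42; P(8,2)=56; P(9,2)=72. So valid n = 7, 8.

Answer: 7, 8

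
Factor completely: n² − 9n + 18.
(n − 3)(n − 6)

Reasoning: Seek roots whose sum is 9 and product is 18: (3, 6). So n² − 9n + 18 = (n − 3)(n − 6).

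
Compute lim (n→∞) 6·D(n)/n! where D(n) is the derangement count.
6/e

Explanation: D(n)/n! → 1/e, so 6·D(n)/n! → 6/e.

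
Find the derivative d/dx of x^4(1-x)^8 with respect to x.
4x^3(1-x)^8 - 8x^4(1-x)^7

Product rule: 4x^{3}(1-x)^{8} + x^4·(-8)(1-x)^{7}.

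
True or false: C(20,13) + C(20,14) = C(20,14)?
False
Pascal's identity gives C(21,14) = 116,280, whereas C(20,14) = 38,760.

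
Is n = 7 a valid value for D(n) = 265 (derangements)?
No

Explanation: D(7) = (7-1)·[D(6) + D(5)] = 6·[265 + 44] = 1,854, which does not equal 265.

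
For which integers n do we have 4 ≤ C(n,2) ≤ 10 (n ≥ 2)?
4, 5

Explanation: C(3,2)=3; C(4,2)=6; C(5,2)=10; C(6,2)=15. So valid n = 4, 5.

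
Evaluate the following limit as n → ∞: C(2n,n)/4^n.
0

C(2n,n) ~ 4^n/√(πn), so C(2n,n)/4^n ~ 1/√(πn) → 0.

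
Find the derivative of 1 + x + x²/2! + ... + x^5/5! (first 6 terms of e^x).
1 + x + x²/2! + ... + x^4/4!

Solution: Differentiating term by term gives the first 5 terms of e^x.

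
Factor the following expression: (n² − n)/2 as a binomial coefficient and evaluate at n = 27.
C(n,2); C(27,2) = 351

Working:
(n² − n)/2 = n(n−1)/2 = C(n,2). At n = 27: C(27,2) = 351.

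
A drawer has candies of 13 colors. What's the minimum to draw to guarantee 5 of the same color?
53
Worst case: 4 of each = 52. One more: 53.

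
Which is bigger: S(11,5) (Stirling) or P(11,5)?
S(11,5)

Working:
S(11,5) = 5·S(10,5) + S(10,4) = 5·42,525 + 34,105 = 246,730; P(11,5) = 55,440.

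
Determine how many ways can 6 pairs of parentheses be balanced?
132

Explanation: Using the Catalan number formula: C_n = C(2n, n) / (n+1)
C_6 = C(12, 6) / (6+1)
     = 924 / 7
     = 132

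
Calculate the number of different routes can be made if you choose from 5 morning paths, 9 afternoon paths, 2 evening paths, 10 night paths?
900
By the multiplication principle: 5 × 9 × 2 × 10 = 900.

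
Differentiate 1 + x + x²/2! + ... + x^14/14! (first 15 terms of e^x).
1 + x + x²/2! + ... + x^13/13!

Explanation: Differentiating term by term gives the first 14 terms of e^x.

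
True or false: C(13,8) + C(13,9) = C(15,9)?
False

Solution: Pascal's identity gives C(14,9) = 2,002, whereas C(15,9) = 5,005.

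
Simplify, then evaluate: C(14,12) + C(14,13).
By Pascal's identity: C(15,13) = 105.
Final answer: 105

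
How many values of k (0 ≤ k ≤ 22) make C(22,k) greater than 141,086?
9
Row 22 is unimodal and symmetric about k=22/2. C(22,6)=74,613 ≤ 141,086; C(22,7)=170,544 > 141,086; by symmetry C(22,k) > 141,086 for k = 7..15. That's 15 - 7 + 1 = 9 values.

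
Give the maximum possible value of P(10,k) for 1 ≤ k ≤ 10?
3,628,800

Working:
P(10,k) increases in k, so maximum at k = 10: 10! = 3,628,800.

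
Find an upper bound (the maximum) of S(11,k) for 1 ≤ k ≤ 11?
246,730

Working:
Row S(11,k) for k = 1..11 (via S(n,k) = k·S(n−1,k) + S(n−1,k−1)): 1, 1,023, 28,501, 145,750, 246,730, 179,487, 63,987, 11,880, 1,155, 55, 1. The row is unimodal; maximum at k = 5: 246,730.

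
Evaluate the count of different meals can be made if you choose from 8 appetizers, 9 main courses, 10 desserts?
By the multiplication principle: 8 × 9 × 10 = 720.

Answer: 720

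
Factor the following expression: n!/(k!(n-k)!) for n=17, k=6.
C(17,6) = 12,376

Reasoning: This is the binomial coefficient C(17,6) = 12,376.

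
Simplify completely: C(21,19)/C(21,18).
3/19

C(n,k+1)/C(n,k) = (n−k)/(k+1). Here (21−18)/(18+1) = 3/19 = 3/19.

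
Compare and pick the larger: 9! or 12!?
12!

Reasoning: 9!=362,880, 12!=479,001,600. 12! > 9!.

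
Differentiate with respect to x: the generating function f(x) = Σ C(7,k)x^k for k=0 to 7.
Term-by-term differentiation gives Σ k·C(7,k)x^{k-1} for k=1 to 7.
Final answer: Σ k·C(7,k)x^(k-1) for k=1 to 7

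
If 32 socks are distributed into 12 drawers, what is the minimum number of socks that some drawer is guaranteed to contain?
3

Reasoning: Pigeonhole: ⌈32/12⌉ = 3.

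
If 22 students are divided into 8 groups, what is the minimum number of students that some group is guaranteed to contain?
Pigeonhole: ⌈22/8⌉ = 3.
Final answer: 3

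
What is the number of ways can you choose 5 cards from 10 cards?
252

Explanation: C(10,5) = 10! / (5! × (10-5)!)
         = 10! / (5! × 5!)
         = 252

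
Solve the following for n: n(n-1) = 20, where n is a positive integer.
5

n² − n − 20 = 0, so n = (1 ± √(1 + 4·20))/2 = (1 ± √81)/2 = (1 ± 9)/2, i.e. n = 5 or n = -4. Taking the positive root, n = 5 (check: 5×4 = 20).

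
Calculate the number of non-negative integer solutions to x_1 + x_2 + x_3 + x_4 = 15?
C(15+4-1, 4-1) = 816.

Answer: 816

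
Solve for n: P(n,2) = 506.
P(n,2) = n(n−1) is increasing in n; n(n−1) ≈ (n−0.5)^2 = 506 gives n ≈ 23.0. Check: P(21,2) = 420, P(22,2) = 462, P(23,2) = 506 ✓. So n = 23.
Final answer: 23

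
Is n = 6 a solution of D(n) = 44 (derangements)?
No

Working:
D(6) = (6-1)·[D(5) + D(4)] = 5·[44 + 9] = 265, which does not equal 44.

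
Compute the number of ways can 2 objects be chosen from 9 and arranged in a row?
P(9,2) = 9!/(9-2)! = 72.
Final answer: 72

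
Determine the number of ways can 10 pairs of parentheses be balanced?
16,796

Reasoning: Using the Catalan number formula: C_n = C(2n, n) / (n+1)
C_10 = C(20, 10) / (10+1)
     = 184756 / 11
     = 16,796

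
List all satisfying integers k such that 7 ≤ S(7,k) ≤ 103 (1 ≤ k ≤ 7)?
2, 6

Reasoning: S(7,1)=1; S(7,2)=63; S(7,3)=301; S(7,4)=350; S(7,5)=140; S(7,6)=21; S(7,7)=1. So valid k = 2, 6.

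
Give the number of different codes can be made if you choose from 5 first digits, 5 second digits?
25

Reasoning: By the multiplication principle: 5 × 5 = 25.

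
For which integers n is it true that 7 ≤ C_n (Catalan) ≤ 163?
C_3=5; C_4=14; C_5=42; C_6=132; C_7=429. So valid n = 4, 5, 6.
Final answer: 4, 5, 6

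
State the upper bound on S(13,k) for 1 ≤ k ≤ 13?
9,321,312
Row S(13,k) for k = 1..13 (via S(n,k) = k·S(n−1,k) + S(n−1,k−1)): 1, 4,095, 261,625, 2,532,530, 7,508,501, 9,321,312, 5,715,424, 1,899,612, 359,502, 39,325, 2,431, 78, 1. The row is unimodal; maximum at k = 6: 9,321,312.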